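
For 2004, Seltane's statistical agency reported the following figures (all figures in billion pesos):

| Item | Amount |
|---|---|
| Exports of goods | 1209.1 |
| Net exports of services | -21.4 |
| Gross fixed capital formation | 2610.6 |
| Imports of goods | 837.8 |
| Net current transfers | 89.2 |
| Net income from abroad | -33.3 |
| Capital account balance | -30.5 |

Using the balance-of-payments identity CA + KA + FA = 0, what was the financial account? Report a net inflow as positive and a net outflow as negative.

-375.3

Goods balance = 1209.1 - 837.8 = 371.3
Services balance = -21.4
Trade balance (goods + services) = 371.3 + (-21.4) = 349.9
Net primary income = -33.3
Net secondary income = 89.2
Current account = 349.9 + (-33.3) + 89.2 = 405.8
Financial account = -(405.8 + (-30.5)) = -375.3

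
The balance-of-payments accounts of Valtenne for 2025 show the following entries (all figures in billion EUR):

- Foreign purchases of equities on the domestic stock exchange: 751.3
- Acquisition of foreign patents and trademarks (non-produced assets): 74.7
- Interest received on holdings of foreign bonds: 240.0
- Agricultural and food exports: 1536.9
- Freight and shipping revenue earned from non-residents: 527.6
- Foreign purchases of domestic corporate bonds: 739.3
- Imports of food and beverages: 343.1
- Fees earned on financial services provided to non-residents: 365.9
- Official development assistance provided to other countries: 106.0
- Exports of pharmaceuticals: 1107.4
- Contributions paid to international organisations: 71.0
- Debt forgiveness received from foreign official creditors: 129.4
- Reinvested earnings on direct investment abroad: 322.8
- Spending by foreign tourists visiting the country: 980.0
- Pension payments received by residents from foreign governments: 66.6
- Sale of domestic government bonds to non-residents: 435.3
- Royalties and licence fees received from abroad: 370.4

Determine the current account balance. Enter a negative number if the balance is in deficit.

4997.5

Goods: 1536.9 + 1107.4 - 343.1 = 2301.2
Services: 980.0 + 370.4 + 527.6 + 365.9 = 2243.9
Primary income: 322.8 + 240.0 = 562.8
Secondary income: 66.6 - 71.0 - 106.0 = -110.4
Current account = 2301.2 + 2243.9 + 562.8 + (-110.4) = 4997.5
(Excluded from the current account — financial account: foreign purchases of equities on the domestic stock exchange 751.3, foreign purchases of domestic corporate bonds 739.3, sale of domestic government bonds to non-residents 435.3; capital account: acquisition of foreign patents and trademarks (non-produced assets) 74.7, debt forgiveness received from foreign official creditors 129.4.)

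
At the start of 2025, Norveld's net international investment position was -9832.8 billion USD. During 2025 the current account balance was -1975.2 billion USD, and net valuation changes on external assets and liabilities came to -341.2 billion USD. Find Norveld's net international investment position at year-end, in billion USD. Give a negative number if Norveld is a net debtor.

Change in NIIP = current account + net valuation change = -1975.2 + (-341.2) = -2316.4
End-of-year NIIP = -9832.8 + (-2316.4) = -12149.2

-12149.2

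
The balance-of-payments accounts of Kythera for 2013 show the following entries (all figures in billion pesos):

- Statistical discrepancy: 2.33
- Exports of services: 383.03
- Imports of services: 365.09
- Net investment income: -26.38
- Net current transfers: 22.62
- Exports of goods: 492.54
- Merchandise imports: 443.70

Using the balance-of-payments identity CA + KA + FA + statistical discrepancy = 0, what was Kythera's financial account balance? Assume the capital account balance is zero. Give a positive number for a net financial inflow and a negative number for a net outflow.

Goods balance = 492.54 - 443.70 = 48.84
Services balance = 383.03 - 365.09 = 17.94
Trade balance (goods + services) = 48.84 + 17.94 = 66.78
Net primary income = -26.38
Net secondary income = 22.62
Current account = 66.78 + (-26.38) + 22.62 = 63.02
Financial account = -(63.02 + 2.33) = -65.35

-65.35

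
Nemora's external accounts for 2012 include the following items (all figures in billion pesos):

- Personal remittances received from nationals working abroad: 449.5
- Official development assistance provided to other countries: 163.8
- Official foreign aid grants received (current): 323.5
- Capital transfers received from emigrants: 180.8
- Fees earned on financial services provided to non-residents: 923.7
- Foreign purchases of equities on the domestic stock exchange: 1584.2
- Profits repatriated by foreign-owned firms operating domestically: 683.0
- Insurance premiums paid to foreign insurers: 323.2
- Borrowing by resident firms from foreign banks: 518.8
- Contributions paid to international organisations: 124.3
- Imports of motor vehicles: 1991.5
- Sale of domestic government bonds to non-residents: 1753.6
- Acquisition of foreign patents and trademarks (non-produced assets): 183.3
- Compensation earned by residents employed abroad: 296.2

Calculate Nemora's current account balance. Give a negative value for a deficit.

Goods: -1991.5
Services: -323.2 + 923.7 = 600.5
Primary income: 296.2 - 683.0 = -386.8
Secondary income: 449.5 - 124.3 + 323.5 - 163.8 = 484.9
Current account = (-1991.5) + 600.5 + (-386.8) + 484.9 = -1292.9
(Excluded from the current account — capital account: capital transfers received from emigrants 180.8, acquisition of foreign patents and trademarks (non-produced assets) 183.3; financial account: foreign purchases of equities on the domestic stock exchange 1584.2, borrowing by resident firms from foreign banks 518.8, sale of domestic government bonds to non-residents 1753.6.)

-1292.9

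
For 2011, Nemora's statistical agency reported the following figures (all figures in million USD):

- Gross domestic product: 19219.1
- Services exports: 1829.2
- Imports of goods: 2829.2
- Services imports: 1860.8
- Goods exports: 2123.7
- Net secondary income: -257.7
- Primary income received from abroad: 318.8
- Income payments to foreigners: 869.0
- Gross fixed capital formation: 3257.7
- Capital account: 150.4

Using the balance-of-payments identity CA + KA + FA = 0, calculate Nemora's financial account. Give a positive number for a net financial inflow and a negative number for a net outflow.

Goods balance = 2123.7 - 2829.2 = -705.5
Services balance = 1829.2 - 1860.8 = -31.6
Trade balance (goods + services) = -705.5 + (-31.6) = -737.1
Net primary income = 318.8 - 869.0 = -550.2
Net secondary income = -257.7
Current account = -737.1 + (-550.2) + (-257.7) = -1545.0
Financial account = -(-1545.0 + 150.4) = 1394.6

1394.6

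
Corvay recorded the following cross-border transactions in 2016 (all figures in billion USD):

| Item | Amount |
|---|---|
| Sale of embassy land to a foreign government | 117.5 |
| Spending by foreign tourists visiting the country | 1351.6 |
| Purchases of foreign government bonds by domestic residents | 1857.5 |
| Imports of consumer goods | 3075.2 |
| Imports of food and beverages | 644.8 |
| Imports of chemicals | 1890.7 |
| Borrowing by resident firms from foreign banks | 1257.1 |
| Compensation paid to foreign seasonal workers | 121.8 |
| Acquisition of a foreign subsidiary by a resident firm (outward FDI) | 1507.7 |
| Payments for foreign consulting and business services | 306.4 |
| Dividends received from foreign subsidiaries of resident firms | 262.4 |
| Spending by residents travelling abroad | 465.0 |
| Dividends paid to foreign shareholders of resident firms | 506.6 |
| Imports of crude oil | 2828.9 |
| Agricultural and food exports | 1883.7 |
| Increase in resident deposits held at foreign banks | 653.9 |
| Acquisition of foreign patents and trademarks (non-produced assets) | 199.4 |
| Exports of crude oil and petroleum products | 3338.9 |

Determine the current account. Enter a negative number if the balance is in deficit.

-3002.8

Goods: 1883.7 - 1890.7 - 3075.2 - 2828.9 - 644.8 + 3338.9 = -3217.0
Services: 1351.6 - 465.0 - 306.4 = 580.2
Primary income: 262.4 - 121.8 - 506.6 = -366.0
Current account = (-3217.0) + 580.2 + (-366.0) = -3002.8
(Excluded from the current account — capital account: sale of embassy land to a foreign government 117.5, acquisition of foreign patents and trademarks (non-produced assets) 199.4; financial account: purchases of foreign government bonds by domestic residents 1857.5, borrowing by resident firms from foreign banks 1257.1, acquisition of a foreign subsidiary by a resident firm (outward FDI) 1507.7, increase in resident deposits held at foreign banks 653.9.)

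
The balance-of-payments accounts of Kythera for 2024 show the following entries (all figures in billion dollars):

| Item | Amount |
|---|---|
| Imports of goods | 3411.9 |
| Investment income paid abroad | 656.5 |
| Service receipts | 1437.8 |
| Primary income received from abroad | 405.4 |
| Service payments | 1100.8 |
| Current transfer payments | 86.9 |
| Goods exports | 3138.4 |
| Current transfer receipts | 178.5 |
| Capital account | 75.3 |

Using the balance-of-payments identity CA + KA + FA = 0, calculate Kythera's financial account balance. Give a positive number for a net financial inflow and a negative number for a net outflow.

Goods balance = 3138.4 - 3411.9 = -273.5
Services balance = 1437.8 - 1100.8 = 337.0
Trade balance (goods + services) = -273.5 + 337.0 = 63.5
Net primary income = 405.4 - 656.5 = -251.1
Net secondary income = 178.5 - 86.9 = 91.6
Current account = 63.5 + (-251.1) + 91.6 = -96.0
Financial account = -(-96.0 + 75.3) = 20.7

20.7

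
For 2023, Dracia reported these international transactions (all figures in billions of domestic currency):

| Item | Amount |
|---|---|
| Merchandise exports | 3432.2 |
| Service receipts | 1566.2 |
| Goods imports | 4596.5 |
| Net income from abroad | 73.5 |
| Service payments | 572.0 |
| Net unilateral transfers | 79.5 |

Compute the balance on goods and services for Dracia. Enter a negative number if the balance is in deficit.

Goods balance = 3432.2 - 4596.5 = -1164.3
Services balance = 1566.2 - 572.0 = 994.2
Trade balance (goods + services) = -1164.3 + 994.2 = -170.1

-170.1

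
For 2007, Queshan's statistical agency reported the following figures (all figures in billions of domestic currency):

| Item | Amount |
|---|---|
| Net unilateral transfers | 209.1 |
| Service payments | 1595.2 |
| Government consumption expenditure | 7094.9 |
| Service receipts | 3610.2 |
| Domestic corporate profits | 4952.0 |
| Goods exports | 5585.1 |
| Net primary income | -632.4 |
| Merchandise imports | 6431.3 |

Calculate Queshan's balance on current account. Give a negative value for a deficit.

745.5

Goods balance = 5585.1 - 6431.3 = -846.2
Services balance = 3610.2 - 1595.2 = 2015.0
Trade balance (goods + services) = -846.2 + 2015.0 = 1168.8
Net primary income = -632.4
Net secondary income = 209.1
Current account = 1168.8 + (-632.4) + 209.1 = 745.5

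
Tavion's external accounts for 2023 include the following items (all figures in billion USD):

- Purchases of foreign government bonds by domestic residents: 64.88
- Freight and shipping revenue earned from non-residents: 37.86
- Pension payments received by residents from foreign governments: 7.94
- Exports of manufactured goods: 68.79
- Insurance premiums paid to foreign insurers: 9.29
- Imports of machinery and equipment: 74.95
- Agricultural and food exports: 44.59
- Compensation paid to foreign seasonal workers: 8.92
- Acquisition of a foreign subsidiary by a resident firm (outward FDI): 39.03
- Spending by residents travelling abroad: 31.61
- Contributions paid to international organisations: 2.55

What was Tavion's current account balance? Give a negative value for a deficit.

Goods: 44.59 + 68.79 - 74.95 = 38.43
Services: -31.61 - 9.29 + 37.86 = -3.04
Primary income: -8.92
Secondary income: 7.94 - 2.55 = 5.39
Current account = 38.43 + (-3.04) + (-8.92) + 5.39 = 31.86
(Excluded from the current account — financial account: purchases of foreign government bonds by domestic residents 64.88, acquisition of a foreign subsidiary by a resident firm (outward FDI) 39.03.)

31.86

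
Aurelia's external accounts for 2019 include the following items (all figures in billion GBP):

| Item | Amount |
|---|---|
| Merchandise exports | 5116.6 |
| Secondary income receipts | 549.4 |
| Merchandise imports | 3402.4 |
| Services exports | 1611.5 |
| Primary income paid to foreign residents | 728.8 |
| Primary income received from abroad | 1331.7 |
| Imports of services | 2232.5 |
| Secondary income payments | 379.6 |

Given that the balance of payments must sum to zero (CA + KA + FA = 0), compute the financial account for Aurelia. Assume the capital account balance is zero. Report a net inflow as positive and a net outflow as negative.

-1865.9

Goods balance = 5116.6 - 3402.4 = 1714.2
Services balance = 1611.5 - 2232.5 = -621.0
Trade balance (goods + services) = 1714.2 + (-621.0) = 1093.2
Net primary income = 1331.7 - 728.8 = 602.9
Net secondary income = 549.4 - 379.6 = 169.8
Current account = 1093.2 + 602.9 + 169.8 = 1865.9
Financial account = -(1865.9) = -1865.9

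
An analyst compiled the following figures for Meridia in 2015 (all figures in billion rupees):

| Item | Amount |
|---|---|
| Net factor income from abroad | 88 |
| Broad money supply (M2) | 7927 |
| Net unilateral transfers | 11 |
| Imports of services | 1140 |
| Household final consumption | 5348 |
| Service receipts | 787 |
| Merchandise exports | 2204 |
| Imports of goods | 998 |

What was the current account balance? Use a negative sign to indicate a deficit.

Goods balance = 2204 - 998 = 1206
Services balance = 787 - 1140 = -353
Trade balance (goods + services) = 1206 + (-353) = 853
Net primary income = 88
Net secondary income = 11
Current account = 853 + 88 + 11 = 952

952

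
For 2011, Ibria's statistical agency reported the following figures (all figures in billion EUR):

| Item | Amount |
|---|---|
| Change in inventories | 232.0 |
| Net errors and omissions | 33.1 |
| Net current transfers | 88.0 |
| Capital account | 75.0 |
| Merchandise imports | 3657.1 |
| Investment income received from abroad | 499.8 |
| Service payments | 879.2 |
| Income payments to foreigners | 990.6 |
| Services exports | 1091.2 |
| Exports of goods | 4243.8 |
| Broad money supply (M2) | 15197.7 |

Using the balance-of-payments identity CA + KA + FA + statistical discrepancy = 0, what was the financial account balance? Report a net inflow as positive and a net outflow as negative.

-504.0

Goods balance = 4243.8 - 3657.1 = 586.7
Services balance = 1091.2 - 879.2 = 212.0
Trade balance (goods + services) = 586.7 + 212.0 = 798.7
Net primary income = 499.8 - 990.6 = -490.8
Net secondary income = 88.0
Current account = 798.7 + (-490.8) + 88.0 = 395.9
Financial account = -(395.9 + 75.0 + 33.1) = -504.0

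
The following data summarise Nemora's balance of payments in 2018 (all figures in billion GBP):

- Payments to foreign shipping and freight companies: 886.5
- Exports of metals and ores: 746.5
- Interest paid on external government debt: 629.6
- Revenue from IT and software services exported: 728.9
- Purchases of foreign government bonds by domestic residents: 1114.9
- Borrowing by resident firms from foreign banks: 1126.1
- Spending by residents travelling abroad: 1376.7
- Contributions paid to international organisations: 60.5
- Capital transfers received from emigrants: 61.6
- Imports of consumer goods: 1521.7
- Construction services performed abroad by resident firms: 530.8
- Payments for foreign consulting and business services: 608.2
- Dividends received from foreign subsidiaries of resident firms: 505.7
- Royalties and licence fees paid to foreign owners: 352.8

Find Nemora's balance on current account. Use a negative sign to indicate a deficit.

Goods: 746.5 - 1521.7 = -775.2
Services: -352.8 - 1376.7 + 728.9 + 530.8 - 886.5 - 608.2 = -1964.5
Primary income: 505.7 - 629.6 = -123.9
Secondary income: -60.5
Current account = (-775.2) + (-1964.5) + (-123.9) + (-60.5) = -2924.1
(Excluded from the current account — financial account: purchases of foreign government bonds by domestic residents 1114.9, borrowing by resident firms from foreign banks 1126.1; capital account: capital transfers received from emigrants 61.6.)

-2924.1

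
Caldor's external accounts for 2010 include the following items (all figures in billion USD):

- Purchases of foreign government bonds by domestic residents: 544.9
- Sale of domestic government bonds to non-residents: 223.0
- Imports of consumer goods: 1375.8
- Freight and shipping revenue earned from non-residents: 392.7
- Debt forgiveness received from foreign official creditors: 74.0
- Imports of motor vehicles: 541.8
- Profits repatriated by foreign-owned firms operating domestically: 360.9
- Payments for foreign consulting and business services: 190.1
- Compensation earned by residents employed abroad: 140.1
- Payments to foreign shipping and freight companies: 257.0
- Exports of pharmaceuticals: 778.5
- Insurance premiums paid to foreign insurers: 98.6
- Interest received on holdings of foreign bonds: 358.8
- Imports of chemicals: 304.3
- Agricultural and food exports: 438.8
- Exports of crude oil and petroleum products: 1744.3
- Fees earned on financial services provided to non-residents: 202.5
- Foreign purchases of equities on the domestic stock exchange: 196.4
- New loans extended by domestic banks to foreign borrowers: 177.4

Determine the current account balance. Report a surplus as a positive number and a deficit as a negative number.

927.2

Goods: -304.3 - 1375.8 + 778.5 - 541.8 + 438.8 + 1744.3 = 739.7
Services: -190.1 - 257.0 + 392.7 + 202.5 - 98.6 = 49.5
Primary income: 358.8 - 360.9 + 140.1 = 138.0
Current account = 739.7 + 49.5 + 138.0 = 927.2
(Excluded from the current account — financial account: purchases of foreign government bonds by domestic residents 544.9, sale of domestic government bonds to non-residents 223.0, foreign purchases of equities on the domestic stock exchange 196.4, new loans extended by domestic banks to foreign borrowers 177.4; capital account: debt forgiveness received from foreign official creditors 74.0.)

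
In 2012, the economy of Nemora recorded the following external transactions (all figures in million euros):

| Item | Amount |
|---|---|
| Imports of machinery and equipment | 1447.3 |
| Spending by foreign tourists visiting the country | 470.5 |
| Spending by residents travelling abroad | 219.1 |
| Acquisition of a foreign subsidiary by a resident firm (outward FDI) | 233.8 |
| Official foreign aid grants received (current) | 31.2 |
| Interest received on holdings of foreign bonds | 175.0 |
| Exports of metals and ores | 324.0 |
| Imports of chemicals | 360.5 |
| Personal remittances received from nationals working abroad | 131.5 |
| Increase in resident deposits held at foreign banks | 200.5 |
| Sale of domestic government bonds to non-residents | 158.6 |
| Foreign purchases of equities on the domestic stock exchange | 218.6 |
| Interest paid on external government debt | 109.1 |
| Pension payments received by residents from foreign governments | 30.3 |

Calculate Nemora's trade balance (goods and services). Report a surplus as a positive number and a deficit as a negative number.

-1232.4

Goods: 324.0 - 1447.3 - 360.5 = -1483.8
Services: 470.5 - 219.1 = 251.4
Trade balance = -1483.8 + 251.4 = -1232.4
(Excluded from the trade balance — financial account: acquisition of a foreign subsidiary by a resident firm (outward FDI) 233.8, increase in resident deposits held at foreign banks 200.5, sale of domestic government bonds to non-residents 158.6, foreign purchases of equities on the domestic stock exchange 218.6; secondary income: official foreign aid grants received (current) 31.2, personal remittances received from nationals working abroad 131.5, pension payments received by residents from foreign governments 30.3; primary income: interest received on holdings of foreign bonds 175.0, interest paid on external government debt 109.1.)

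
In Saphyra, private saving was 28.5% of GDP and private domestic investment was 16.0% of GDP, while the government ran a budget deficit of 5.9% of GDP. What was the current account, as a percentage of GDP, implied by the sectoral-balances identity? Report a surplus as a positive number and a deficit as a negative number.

By the sectoral-balances identity, CA = (S_private - I) + (T - G).
Private balance = 28.5 - 16.0 = 12.5
Government balance (T - G) = -5.9
CA = 12.5 + (-5.9) = 6.6

6.6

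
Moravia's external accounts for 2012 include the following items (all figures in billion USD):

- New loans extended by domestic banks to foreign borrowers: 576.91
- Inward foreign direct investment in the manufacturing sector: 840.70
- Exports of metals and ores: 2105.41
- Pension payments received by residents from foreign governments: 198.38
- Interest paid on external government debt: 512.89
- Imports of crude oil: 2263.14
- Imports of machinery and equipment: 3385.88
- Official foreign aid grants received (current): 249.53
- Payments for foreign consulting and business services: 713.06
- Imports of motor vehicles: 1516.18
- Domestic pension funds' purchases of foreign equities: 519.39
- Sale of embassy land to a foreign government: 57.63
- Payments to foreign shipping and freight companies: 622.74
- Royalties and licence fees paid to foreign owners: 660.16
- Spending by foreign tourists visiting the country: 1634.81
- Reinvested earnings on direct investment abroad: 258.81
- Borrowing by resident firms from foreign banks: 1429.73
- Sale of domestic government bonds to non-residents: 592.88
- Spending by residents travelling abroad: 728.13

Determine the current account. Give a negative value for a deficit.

Goods: 2105.41 - 2263.14 - 3385.88 - 1516.18 = -5059.79
Services: 1634.81 - 660.16 - 713.06 - 728.13 - 622.74 = -1089.28
Primary income: 258.81 - 512.89 = -254.08
Secondary income: 198.38 + 249.53 = 447.91
Current account = (-5059.79) + (-1089.28) + (-254.08) + 447.91 = -5955.24
(Excluded from the current account — financial account: new loans extended by domestic banks to foreign borrowers 576.91, inward foreign direct investment in the manufacturing sector 840.70, domestic pension funds' purchases of foreign equities 519.39, borrowing by resident firms from foreign banks 1429.73, sale of domestic government bonds to non-residents 592.88; capital account: sale of embassy land to a foreign government 57.63.)

-5955.24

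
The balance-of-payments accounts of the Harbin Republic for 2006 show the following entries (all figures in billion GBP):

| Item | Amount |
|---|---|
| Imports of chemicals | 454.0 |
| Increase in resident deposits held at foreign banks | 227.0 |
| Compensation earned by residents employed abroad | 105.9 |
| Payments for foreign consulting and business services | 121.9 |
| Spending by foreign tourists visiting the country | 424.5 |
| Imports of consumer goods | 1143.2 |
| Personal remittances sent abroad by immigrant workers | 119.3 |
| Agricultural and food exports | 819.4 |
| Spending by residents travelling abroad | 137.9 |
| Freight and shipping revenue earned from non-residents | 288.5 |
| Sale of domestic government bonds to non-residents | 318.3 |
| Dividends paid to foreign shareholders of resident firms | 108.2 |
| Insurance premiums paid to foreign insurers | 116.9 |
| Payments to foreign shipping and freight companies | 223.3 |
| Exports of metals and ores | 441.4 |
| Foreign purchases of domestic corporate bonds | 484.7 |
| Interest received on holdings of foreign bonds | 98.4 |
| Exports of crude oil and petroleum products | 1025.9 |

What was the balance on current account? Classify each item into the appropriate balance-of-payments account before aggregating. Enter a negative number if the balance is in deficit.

Goods: 1025.9 - 454.0 + 819.4 + 441.4 - 1143.2 = 689.5
Services: -121.9 - 137.9 - 223.3 + 424.5 - 116.9 + 288.5 = 113.0
Primary income: 105.9 + 98.4 - 108.2 = 96.1
Secondary income: -119.3
Current account = 689.5 + 113.0 + 96.1 + (-119.3) = 779.3
(Excluded from the current account — financial account: increase in resident deposits held at foreign banks 227.0, sale of domestic government bonds to non-residents 318.3, foreign purchases of domestic corporate bonds 484.7.)

779.3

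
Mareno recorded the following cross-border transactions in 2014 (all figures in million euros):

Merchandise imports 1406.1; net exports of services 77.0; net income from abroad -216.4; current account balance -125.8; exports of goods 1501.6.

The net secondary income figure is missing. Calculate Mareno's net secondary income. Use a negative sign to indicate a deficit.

-81.9

Current account = goods balance + services balance + net primary income + net secondary income
Sum of the known components = -43.9
Net secondary income = CA - (known components) = -125.8 - (-43.9) = -81.9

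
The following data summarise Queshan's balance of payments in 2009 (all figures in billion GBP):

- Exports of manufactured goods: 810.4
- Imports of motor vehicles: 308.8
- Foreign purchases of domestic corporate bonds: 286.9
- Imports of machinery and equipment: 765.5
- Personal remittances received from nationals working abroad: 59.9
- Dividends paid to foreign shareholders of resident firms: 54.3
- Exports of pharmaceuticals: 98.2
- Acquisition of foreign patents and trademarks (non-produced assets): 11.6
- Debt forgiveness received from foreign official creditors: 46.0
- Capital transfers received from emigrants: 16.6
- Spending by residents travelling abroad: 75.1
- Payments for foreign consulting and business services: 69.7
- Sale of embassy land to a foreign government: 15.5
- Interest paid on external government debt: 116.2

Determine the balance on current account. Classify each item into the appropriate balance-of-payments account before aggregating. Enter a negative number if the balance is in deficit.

-421.1

Goods: -765.5 + 810.4 - 308.8 + 98.2 = -165.7
Services: -75.1 - 69.7 = -144.8
Primary income: -116.2 - 54.3 = -170.5
Secondary income: 59.9
Current account = (-165.7) + (-144.8) + (-170.5) + 59.9 = -421.1
(Excluded from the current account — financial account: foreign purchases of domestic corporate bonds 286.9; capital account: acquisition of foreign patents and trademarks (non-produced assets) 11.6, debt forgiveness received from foreign official creditors 46.0, capital transfers received from emigrants 16.6, sale of embassy land to a foreign government 15.5.)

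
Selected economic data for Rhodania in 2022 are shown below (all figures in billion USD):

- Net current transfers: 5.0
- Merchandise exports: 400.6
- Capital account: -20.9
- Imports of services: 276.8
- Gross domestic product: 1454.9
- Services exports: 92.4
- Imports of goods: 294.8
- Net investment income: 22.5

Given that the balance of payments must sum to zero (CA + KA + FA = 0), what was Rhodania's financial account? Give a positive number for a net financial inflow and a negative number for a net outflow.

Goods balance = 400.6 - 294.8 = 105.8
Services balance = 92.4 - 276.8 = -184.4
Trade balance (goods + services) = 105.8 + (-184.4) = -78.6
Net primary income = 22.5
Net secondary income = 5.0
Current account = -78.6 + 22.5 + 5.0 = -51.1
Financial account = -(-51.1 + (-20.9)) = 72.0

72.0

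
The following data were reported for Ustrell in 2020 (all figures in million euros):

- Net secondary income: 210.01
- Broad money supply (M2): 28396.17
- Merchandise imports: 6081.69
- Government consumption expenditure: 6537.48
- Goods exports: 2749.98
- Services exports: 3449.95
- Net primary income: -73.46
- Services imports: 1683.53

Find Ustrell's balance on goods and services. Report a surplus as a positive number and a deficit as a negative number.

-1565.29

Goods balance = 2749.98 - 6081.69 = -3331.71
Services balance = 3449.95 - 1683.53 = 1766.42
Trade balance (goods + services) = -3331.71 + 1766.42 = -1565.29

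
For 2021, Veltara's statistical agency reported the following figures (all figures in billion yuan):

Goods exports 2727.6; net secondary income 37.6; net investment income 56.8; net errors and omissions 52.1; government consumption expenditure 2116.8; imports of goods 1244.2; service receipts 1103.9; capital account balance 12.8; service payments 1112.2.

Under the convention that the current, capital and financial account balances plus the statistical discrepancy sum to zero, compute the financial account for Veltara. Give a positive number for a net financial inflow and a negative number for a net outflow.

-1634.4

Goods balance = 2727.6 - 1244.2 = 1483.4
Services balance = 1103.9 - 1112.2 = -8.3
Trade balance (goods + services) = 1483.4 + (-8.3) = 1475.1
Net primary income = 56.8
Net secondary income = 37.6
Current account = 1475.1 + 56.8 + 37.6 = 1569.5
Financial account = -(1569.5 + 12.8 + 52.1) = -1634.4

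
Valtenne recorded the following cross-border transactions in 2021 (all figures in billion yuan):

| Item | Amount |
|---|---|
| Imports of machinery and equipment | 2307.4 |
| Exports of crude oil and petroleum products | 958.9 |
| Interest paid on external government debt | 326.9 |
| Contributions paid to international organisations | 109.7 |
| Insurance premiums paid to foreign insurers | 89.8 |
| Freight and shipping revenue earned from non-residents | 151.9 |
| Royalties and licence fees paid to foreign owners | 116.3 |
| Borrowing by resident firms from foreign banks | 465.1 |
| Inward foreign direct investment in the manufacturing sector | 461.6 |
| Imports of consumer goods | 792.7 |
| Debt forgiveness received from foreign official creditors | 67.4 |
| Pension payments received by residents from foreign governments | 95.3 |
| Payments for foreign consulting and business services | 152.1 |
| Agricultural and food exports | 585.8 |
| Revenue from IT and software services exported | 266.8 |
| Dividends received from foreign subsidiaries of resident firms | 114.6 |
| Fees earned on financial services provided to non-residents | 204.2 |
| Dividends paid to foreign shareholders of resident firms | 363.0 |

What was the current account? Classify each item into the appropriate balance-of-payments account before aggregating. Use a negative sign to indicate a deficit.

-1880.4

Goods: -792.7 - 2307.4 + 958.9 + 585.8 = -1555.4
Services: 266.8 - 89.8 - 152.1 - 116.3 + 151.9 + 204.2 = 264.7
Primary income: -326.9 + 114.6 - 363.0 = -575.3
Secondary income: -109.7 + 95.3 = -14.4
Current account = (-1555.4) + 264.7 + (-575.3) + (-14.4) = -1880.4
(Excluded from the current account — financial account: borrowing by resident firms from foreign banks 465.1, inward foreign direct investment in the manufacturing sector 461.6; capital account: debt forgiveness received from foreign official creditors 67.4.)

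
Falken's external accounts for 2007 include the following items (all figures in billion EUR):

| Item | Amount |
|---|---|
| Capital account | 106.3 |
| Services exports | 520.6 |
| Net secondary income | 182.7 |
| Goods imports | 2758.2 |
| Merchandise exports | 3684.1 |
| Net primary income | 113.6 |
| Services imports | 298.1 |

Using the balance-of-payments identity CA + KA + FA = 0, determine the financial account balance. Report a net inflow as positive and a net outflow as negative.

-1551.0

Goods balance = 3684.1 - 2758.2 = 925.9
Services balance = 520.6 - 298.1 = 222.5
Trade balance (goods + services) = 925.9 + 222.5 = 1148.4
Net primary income = 113.6
Net secondary income = 182.7
Current account = 1148.4 + 113.6 + 182.7 = 1444.7
Financial account = -(1444.7 + 106.3) = -1551.0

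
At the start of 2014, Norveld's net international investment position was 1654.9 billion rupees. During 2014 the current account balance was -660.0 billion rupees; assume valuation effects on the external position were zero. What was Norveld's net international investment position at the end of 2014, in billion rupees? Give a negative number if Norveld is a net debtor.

With no valuation effects, change in NIIP = current account = -660.0
End-of-year NIIP = 1654.9 + (-660.0) = 994.9

994.9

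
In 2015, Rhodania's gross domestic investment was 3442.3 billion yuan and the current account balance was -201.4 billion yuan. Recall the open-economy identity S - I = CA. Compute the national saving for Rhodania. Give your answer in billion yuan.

S - I = CA (net lending to the rest of the world).
S = I + CA = 3442.3 + (-201.4) = 3240.9

3240.9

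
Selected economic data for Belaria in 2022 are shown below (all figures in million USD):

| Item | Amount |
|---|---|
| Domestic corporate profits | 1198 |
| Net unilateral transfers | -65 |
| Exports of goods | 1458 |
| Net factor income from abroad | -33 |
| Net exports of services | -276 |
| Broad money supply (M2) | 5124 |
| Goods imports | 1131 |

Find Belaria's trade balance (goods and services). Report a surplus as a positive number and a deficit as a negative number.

51

Goods balance = 1458 - 1131 = 327
Services balance = -276
Trade balance (goods + services) = 327 + (-276) = 51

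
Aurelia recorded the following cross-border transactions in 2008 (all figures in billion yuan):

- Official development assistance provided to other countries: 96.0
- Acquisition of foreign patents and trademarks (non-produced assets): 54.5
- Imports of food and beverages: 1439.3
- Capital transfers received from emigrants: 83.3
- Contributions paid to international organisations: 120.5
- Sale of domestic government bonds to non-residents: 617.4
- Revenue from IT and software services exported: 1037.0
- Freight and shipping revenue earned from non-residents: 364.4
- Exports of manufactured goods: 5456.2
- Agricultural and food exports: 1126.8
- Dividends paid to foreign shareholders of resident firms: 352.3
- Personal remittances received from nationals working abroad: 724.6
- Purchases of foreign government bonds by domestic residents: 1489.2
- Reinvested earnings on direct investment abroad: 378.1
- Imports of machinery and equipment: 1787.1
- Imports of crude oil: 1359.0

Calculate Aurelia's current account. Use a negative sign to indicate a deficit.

3932.9

Goods: -1787.1 - 1359.0 + 1126.8 - 1439.3 + 5456.2 = 1997.6
Services: 364.4 + 1037.0 = 1401.4
Primary income: 378.1 - 352.3 = 25.8
Secondary income: 724.6 - 96.0 - 120.5 = 508.1
Current account = 1997.6 + 1401.4 + 25.8 + 508.1 = 3932.9
(Excluded from the current account — capital account: acquisition of foreign patents and trademarks (non-produced assets) 54.5, capital transfers received from emigrants 83.3; financial account: sale of domestic government bonds to non-residents 617.4, purchases of foreign government bonds by domestic residents 1489.2.)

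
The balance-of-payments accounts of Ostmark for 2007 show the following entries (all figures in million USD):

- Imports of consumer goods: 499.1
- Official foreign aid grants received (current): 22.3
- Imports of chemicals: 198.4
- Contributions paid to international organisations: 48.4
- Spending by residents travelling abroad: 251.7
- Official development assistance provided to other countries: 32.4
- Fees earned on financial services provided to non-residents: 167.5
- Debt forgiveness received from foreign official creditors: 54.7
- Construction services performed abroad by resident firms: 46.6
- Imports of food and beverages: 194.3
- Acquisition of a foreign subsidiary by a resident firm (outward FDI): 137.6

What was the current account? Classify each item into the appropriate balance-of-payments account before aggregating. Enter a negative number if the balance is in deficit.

Goods: -194.3 - 198.4 - 499.1 = -891.8
Services: 167.5 + 46.6 - 251.7 = -37.6
Secondary income: -32.4 + 22.3 - 48.4 = -58.5
Current account = (-891.8) + (-37.6) + (-58.5) = -987.9
(Excluded from the current account — capital account: debt forgiveness received from foreign official creditors 54.7; financial account: acquisition of a foreign subsidiary by a resident firm (outward FDI) 137.6.)

-987.9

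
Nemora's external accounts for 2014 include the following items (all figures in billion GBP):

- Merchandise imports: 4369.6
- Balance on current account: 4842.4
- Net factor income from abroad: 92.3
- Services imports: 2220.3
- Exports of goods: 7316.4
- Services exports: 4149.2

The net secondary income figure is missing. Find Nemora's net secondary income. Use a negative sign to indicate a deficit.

Current account = goods balance + services balance + net primary income + net secondary income
Sum of the known components = 4968.0
Net secondary income = CA - (known components) = 4842.4 - 4968.0 = -125.6

-125.6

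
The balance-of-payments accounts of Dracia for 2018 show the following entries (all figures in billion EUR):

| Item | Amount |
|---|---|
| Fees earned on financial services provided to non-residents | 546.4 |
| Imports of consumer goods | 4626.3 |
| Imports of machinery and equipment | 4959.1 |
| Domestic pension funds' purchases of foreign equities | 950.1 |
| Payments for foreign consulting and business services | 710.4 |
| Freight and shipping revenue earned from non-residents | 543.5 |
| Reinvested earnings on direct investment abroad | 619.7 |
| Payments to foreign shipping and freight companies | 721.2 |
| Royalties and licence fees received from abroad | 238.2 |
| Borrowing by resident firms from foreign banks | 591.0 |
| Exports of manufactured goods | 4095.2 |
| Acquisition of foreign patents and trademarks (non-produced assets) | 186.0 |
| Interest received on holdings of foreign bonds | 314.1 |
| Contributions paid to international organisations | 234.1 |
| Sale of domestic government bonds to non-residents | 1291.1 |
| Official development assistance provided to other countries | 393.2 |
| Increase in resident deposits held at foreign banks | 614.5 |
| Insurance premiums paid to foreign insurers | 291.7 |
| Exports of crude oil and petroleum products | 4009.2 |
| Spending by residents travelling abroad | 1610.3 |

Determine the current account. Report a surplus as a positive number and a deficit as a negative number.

Goods: 4009.2 + 4095.2 - 4626.3 - 4959.1 = -1481.0
Services: 238.2 - 291.7 - 721.2 - 1610.3 - 710.4 + 543.5 + 546.4 = -2005.5
Primary income: 314.1 + 619.7 = 933.8
Secondary income: -393.2 - 234.1 = -627.3
Current account = (-1481.0) + (-2005.5) + 933.8 + (-627.3) = -3180.0
(Excluded from the current account — financial account: domestic pension funds' purchases of foreign equities 950.1, borrowing by resident firms from foreign banks 591.0, sale of domestic government bonds to non-residents 1291.1, increase in resident deposits held at foreign banks 614.5; capital account: acquisition of foreign patents and trademarks (non-produced assets) 186.0.)

-3180.0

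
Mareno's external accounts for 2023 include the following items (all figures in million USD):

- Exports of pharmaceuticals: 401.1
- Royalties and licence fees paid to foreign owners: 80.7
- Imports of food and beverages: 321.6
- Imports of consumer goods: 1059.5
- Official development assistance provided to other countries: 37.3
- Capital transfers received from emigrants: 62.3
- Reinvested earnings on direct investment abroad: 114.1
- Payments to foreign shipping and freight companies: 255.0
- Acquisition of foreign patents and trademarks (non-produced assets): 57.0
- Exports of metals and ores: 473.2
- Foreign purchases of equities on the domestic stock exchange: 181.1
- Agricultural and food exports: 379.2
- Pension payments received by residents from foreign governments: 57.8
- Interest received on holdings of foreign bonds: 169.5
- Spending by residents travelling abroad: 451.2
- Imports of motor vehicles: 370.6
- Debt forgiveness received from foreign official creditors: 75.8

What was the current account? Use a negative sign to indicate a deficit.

Goods: -321.6 + 401.1 + 379.2 - 370.6 - 1059.5 + 473.2 = -498.2
Services: -451.2 - 255.0 - 80.7 = -786.9
Primary income: 169.5 + 114.1 = 283.6
Secondary income: 57.8 - 37.3 = 20.5
Current account = (-498.2) + (-786.9) + 283.6 + 20.5 = -981.0
(Excluded from the current account — capital account: capital transfers received from emigrants 62.3, acquisition of foreign patents and trademarks (non-produced assets) 57.0, debt forgiveness received from foreign official creditors 75.8; financial account: foreign purchases of equities on the domestic stock exchange 181.1.)

-981.0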